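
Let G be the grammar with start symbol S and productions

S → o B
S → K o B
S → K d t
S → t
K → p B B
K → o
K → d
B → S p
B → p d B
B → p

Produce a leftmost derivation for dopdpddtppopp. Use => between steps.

S => KoB   [S → K o B]
KoB => doB   [K → d]
doB => dopdB   [B → p d B]
dopdB => dopdSp   [B → S p]
dopdSp => dopdKoBp   [S → K o B]
dopdKoBp => dopdpBBoBp   [K → p B B]
dopdpBBoBp => dopdpSpBoBp   [B → S p]
dopdpSpBoBp => dopdpKdtpBoBp   [S → K d t]
dopdpKdtpBoBp => dopdpddtpBoBp   [K → d]
dopdpddtpBoBp => dopdpddtppoBp   [B → p]
dopdpddtppoBp => dopdpddtppopp   [B → p]

S=>KoB=>doB=>dopdB=>dopdSp=>dopdKoBp=>dopdpBBoBp=>dopdpSpBoBp=>dopdpKdtpBoBp=>dopdpddtpBoBp=>dopdpddtppoBp=>dopdpddtppopp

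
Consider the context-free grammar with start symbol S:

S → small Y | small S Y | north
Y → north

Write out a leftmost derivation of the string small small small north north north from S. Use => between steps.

S => small S Y => small small S Y Y => small small small Y Y Y => small small small north Y Y => small small small north north Y => small small small north north north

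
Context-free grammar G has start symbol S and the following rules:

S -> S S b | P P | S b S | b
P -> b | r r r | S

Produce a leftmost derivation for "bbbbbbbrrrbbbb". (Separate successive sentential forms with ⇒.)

S ⇒ SSb ⇒ SbSSb ⇒ PPbSSb ⇒ SPbSSb ⇒ SbSPbSSb ⇒ SbSbSPbSSb ⇒ SSbbSbSPbSSb ⇒ bSbbSbSPbSSb ⇒ bbbbSbSPbSSb ⇒ bbbbbbSPbSSb ⇒ bbbbbbbPbSSb ⇒ bbbbbbbrrrbSSb ⇒ bbbbbbbrrrbbSb ⇒ bbbbbbbrrrbbbb

S ⇒ SSb   [S -> S S b]
SSb ⇒ SbSSb   [S -> S b S]
SbSSb ⇒ PPbSSb   [S -> P P]
PPbSSb ⇒ SPbSSb   [P -> S]
SPbSSb ⇒ SbSPbSSb   [S -> S b S]
SbSPbSSb ⇒ SbSbSPbSSb   [S -> S b S]
SbSbSPbSSb ⇒ SSbbSbSPbSSb   [S -> S S b]
SSbbSbSPbSSb ⇒ bSbbSbSPbSSb   [S -> b]
bSbbSbSPbSSb ⇒ bbbbSbSPbSSb   [S -> b]
bbbbSbSPbSSb ⇒ bbbbbbSPbSSb   [S -> b]
bbbbbbSPbSSb ⇒ bbbbbbbPbSSb   [S -> b]
bbbbbbbPbSSb ⇒ bbbbbbbrrrbSSb   [P -> r r r]
bbbbbbbrrrbSSb ⇒ bbbbbbbrrrbbSb   [S -> b]
bbbbbbbrrrbbSb ⇒ bbbbbbbrrrbbbb   [S -> b]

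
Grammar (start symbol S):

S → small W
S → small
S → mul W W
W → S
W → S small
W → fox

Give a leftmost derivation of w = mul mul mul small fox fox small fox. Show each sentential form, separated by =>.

S => mul W W => mul S small W => mul mul W W small W => mul mul S W small W => mul mul mul W W W small W => mul mul mul S W W small W => mul mul mul small W W small W => mul mul mul small fox W small W => mul mul mul small fox fox small W => mul mul mul small fox fox small fox

S => mul W W   [S → mul W W]
mul W W => mul S small W   [W → S small]
mul S small W => mul mul W W small W   [S → mul W W]
mul mul W W small W => mul mul S W small W   [W → S]
mul mul S W small W => mul mul mul W W W small W   [S → mul W W]
mul mul mul W W W small W => mul mul mul S W W small W   [W → S]
mul mul mul S W W small W => mul mul mul small W W small W   [S → small]
mul mul mul small W W small W => mul mul mul small fox W small W   [W → fox]
mul mul mul small fox W small W => mul mul mul small fox fox small W   [W → fox]
mul mul mul small fox fox small W => mul mul mul small fox fox small fox   [W → fox]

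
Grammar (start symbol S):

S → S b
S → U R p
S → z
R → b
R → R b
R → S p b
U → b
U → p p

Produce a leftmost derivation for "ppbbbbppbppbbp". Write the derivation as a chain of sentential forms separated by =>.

S=>URp=>ppRp=>ppRbp=>ppSpbbp=>ppURppbbp=>ppbRppbbp=>ppbSpbppbbp=>ppbURppbppbbp=>ppbbRppbppbbp=>ppbbRbppbppbbp=>ppbbbbppbppbbp

S => URp   [S → U R p]
URp => ppRp   [U → p p]
ppRp => ppRbp   [R → R b]
ppRbp => ppSpbbp   [R → S p b]
ppSpbbp => ppURppbbp   [S → U R p]
ppURppbbp => ppbRppbbp   [U → b]
ppbRppbbp => ppbSpbppbbp   [R → S p b]
ppbSpbppbbp => ppbURppbppbbp   [S → U R p]
ppbURppbppbbp => ppbbRppbppbbp   [U → b]
ppbbRppbppbbp => ppbbRbppbppbbp   [R → R b]
ppbbRbppbppbbp => ppbbbbppbppbbp   [R → b]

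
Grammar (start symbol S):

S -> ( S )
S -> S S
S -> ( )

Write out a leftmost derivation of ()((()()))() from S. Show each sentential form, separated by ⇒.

S ⇒ SS   [S -> S S]
SS ⇒ SSS   [S -> S S]
SSS ⇒ ()SS   [S -> ( )]
()SS ⇒ ()(S)S   [S -> ( S )]
()(S)S ⇒ ()((S))S   [S -> ( S )]
()((S))S ⇒ ()((SS))S   [S -> S S]
()((SS))S ⇒ ()((()S))S   [S -> ( )]
()((()S))S ⇒ ()((()()))S   [S -> ( )]
()((()()))S ⇒ ()((()()))()   [S -> ( )]

S ⇒ SS ⇒ SSS ⇒ ()SS ⇒ ()(S)S ⇒ ()((S))S ⇒ ()((SS))S ⇒ ()((()S))S ⇒ ()((()()))S ⇒ ()((()()))()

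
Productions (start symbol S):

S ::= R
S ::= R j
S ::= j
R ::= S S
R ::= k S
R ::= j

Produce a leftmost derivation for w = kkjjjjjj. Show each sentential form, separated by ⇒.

S ⇒ R   [S ::= R]
R ⇒ kS   [R ::= k S]
kS ⇒ kRj   [S ::= R j]
kRj ⇒ kSSj   [R ::= S S]
kSSj ⇒ kRSj   [S ::= R]
kRSj ⇒ kkSSj   [R ::= k S]
kkSSj ⇒ kkRjSj   [S ::= R j]
kkRjSj ⇒ kkSSjSj   [R ::= S S]
kkSSjSj ⇒ kkRjSjSj   [S ::= R j]
kkRjSjSj ⇒ kkjjSjSj   [R ::= j]
kkjjSjSj ⇒ kkjjjjSj   [S ::= j]
kkjjjjSj ⇒ kkjjjjjj   [S ::= j]

S ⇒ R ⇒ kS ⇒ kRj ⇒ kSSj ⇒ kRSj ⇒ kkSSj ⇒ kkRjSj ⇒ kkSSjSj ⇒ kkRjSjSj ⇒ kkjjSjSj ⇒ kkjjjjSj ⇒ kkjjjjjj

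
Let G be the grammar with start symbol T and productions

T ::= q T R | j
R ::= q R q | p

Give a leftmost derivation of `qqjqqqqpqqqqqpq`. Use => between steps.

T => qTR   [T ::= q T R]
qTR => qqTRR   [T ::= q T R]
qqTRR => qqjRR   [T ::= j]
qqjRR => qqjqRqR   [R ::= q R q]
qqjqRqR => qqjqqRqqR   [R ::= q R q]
qqjqqRqqR => qqjqqqRqqqR   [R ::= q R q]
qqjqqqRqqqR => qqjqqqqRqqqqR   [R ::= q R q]
qqjqqqqRqqqqR => qqjqqqqpqqqqR   [R ::= p]
qqjqqqqpqqqqR => qqjqqqqpqqqqqRq   [R ::= q R q]
qqjqqqqpqqqqqRq => qqjqqqqpqqqqqpq   [R ::= p]

T=>qTR=>qqTRR=>qqjRR=>qqjqRqR=>qqjqqRqqR=>qqjqqqRqqqR=>qqjqqqqRqqqqR=>qqjqqqqpqqqqR=>qqjqqqqpqqqqqRq=>qqjqqqqpqqqqqpq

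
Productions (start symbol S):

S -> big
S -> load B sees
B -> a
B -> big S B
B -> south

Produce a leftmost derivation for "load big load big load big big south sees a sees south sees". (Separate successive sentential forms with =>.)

S => load B sees => load big S B sees => load big load B sees B sees => load big load big S B sees B sees => load big load big load B sees B sees B sees => load big load big load big S B sees B sees B sees => load big load big load big big B sees B sees B sees => load big load big load big big south sees B sees B sees => load big load big load big big south sees a sees B sees => load big load big load big big south sees a sees south sees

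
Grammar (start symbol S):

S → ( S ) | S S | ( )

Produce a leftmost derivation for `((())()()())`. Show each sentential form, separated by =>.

S => (S) => (SS) => (SSS) => (SSSS) => ((S)SSS) => ((())SSS) => ((())()SS) => ((())()()S) => ((())()()())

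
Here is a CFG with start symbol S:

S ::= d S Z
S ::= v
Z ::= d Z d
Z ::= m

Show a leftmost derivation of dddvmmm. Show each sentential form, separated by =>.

S => dSZ => ddSZZ => dddSZZZ => dddvZZZ => dddvmZZ => dddvmmZ => dddvmmm

S => dSZ   [S ::= d S Z]
dSZ => ddSZZ   [S ::= d S Z]
ddSZZ => dddSZZZ   [S ::= d S Z]
dddSZZZ => dddvZZZ   [S ::= v]
dddvZZZ => dddvmZZ   [Z ::= m]
dddvmZZ => dddvmmZ   [Z ::= m]
dddvmmZ => dddvmmm   [Z ::= m]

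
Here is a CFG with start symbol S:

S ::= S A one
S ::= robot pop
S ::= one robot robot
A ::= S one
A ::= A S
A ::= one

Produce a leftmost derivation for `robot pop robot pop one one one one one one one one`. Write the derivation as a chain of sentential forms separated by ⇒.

S ⇒ S A one ⇒ robot pop A one ⇒ robot pop S one one ⇒ robot pop S A one one one ⇒ robot pop S A one A one one one ⇒ robot pop S A one A one A one one one ⇒ robot pop robot pop A one A one A one one one ⇒ robot pop robot pop one one A one A one one one ⇒ robot pop robot pop one one one one A one one one ⇒ robot pop robot pop one one one one one one one one

S ⇒ S A one   [S ::= S A one]
S A one ⇒ robot pop A one   [S ::= robot pop]
robot pop A one ⇒ robot pop S one one   [A ::= S one]
robot pop S one one ⇒ robot pop S A one one one   [S ::= S A one]
robot pop S A one one one ⇒ robot pop S A one A one one one   [S ::= S A one]
robot pop S A one A one one one ⇒ robot pop S A one A one A one one one   [S ::= S A one]
robot pop S A one A one A one one one ⇒ robot pop robot pop A one A one A one one one   [S ::= robot pop]
robot pop robot pop A one A one A one one one ⇒ robot pop robot pop one one A one A one one one   [A ::= one]
robot pop robot pop one one A one A one one one ⇒ robot pop robot pop one one one one A one one one   [A ::= one]
robot pop robot pop one one one one A one one one ⇒ robot pop robot pop one one one one one one one one   [A ::= one]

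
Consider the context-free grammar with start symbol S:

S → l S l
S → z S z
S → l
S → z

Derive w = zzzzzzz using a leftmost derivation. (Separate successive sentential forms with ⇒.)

S⇒zSz⇒zzSzz⇒zzzSzzz⇒zzzzzzz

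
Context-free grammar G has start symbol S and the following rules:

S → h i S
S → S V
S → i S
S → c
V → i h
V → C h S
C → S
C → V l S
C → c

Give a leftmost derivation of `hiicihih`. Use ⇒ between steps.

S⇒hiS⇒hiSV⇒hiiSV⇒hiiSVV⇒hiicVV⇒hiicihV⇒hiicihih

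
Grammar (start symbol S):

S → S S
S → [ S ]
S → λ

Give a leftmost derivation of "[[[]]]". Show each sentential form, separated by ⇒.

S ⇒ [S]   [S → [ S ]]
[S] ⇒ [SS]   [S → S S]
[SS] ⇒ [[S]S]   [S → [ S ]]
[[S]S] ⇒ [[[S]]S]   [S → [ S ]]
[[[S]]S] ⇒ [[[]]S]   [S → λ]
[[[]]S] ⇒ [[[]]]   [S → λ]

S⇒[S]⇒[SS]⇒[[S]S]⇒[[[S]]S]⇒[[[]]S]⇒[[[]]]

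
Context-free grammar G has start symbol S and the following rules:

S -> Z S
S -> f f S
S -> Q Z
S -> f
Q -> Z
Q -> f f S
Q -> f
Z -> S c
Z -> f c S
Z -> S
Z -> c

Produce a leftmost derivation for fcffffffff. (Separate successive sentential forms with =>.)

S => QZ => ZZ => fcSZ => fcfZ => fcfS => fcfffS => fcfffffS => fcfffffffS => fcffffffff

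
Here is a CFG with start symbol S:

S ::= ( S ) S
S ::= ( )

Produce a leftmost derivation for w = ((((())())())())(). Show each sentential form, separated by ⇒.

S ⇒ (S)S ⇒ ((S)S)S ⇒ (((S)S)S)S ⇒ ((((S)S)S)S)S ⇒ ((((())S)S)S)S ⇒ ((((())())S)S)S ⇒ ((((())())())S)S ⇒ ((((())())())())S ⇒ ((((())())())())()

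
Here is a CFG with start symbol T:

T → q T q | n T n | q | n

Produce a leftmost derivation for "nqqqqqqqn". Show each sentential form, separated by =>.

T => nTn => nqTqn => nqqTqqn => nqqqTqqqn => nqqqqqqqn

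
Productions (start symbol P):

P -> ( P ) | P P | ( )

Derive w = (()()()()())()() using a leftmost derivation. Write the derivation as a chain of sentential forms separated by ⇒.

P ⇒ PP ⇒ PPP ⇒ (P)PP ⇒ (PP)PP ⇒ (PPP)PP ⇒ (PPPP)PP ⇒ (()PPP)PP ⇒ (()PPPP)PP ⇒ (()()PPP)PP ⇒ (()()()PP)PP ⇒ (()()()()P)PP ⇒ (()()()()())PP ⇒ (()()()()())()P ⇒ (()()()()())()()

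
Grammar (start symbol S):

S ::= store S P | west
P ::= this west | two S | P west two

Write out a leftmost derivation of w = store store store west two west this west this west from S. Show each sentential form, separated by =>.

S => store S P   [S ::= store S P]
store S P => store store S P P   [S ::= store S P]
store store S P P => store store store S P P P   [S ::= store S P]
store store store S P P P => store store store west P P P   [S ::= west]
store store store west P P P => store store store west two S P P   [P ::= two S]
store store store west two S P P => store store store west two west P P   [S ::= west]
store store store west two west P P => store store store west two west this west P   [P ::= this west]
store store store west two west this west P => store store store west two west this west this west   [P ::= this west]

S => store S P => store store S P P => store store store S P P P => store store store west P P P => store store store west two S P P => store store store west two west P P => store store store west two west this west P => store store store west two west this west this west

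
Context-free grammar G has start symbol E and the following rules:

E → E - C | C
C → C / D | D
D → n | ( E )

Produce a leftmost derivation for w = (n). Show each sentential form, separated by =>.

E => C   [E → C]
C => D   [C → D]
D => (E)   [D → ( E )]
(E) => (C)   [E → C]
(C) => (D)   [C → D]
(D) => (n)   [D → n]

E=>C=>D=>(E)=>(C)=>(D)=>(n)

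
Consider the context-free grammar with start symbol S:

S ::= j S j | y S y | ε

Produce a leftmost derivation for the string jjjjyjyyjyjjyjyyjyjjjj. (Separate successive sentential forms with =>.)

S => jSj => jjSjj => jjjSjjj => jjjjSjjjj => jjjjySyjjjj => jjjjyjSjyjjjj => jjjjyjySyjyjjjj => jjjjyjyySyyjyjjjj => jjjjyjyyjSjyyjyjjjj => jjjjyjyyjySyjyyjyjjjj => jjjjyjyyjyjSjyjyyjyjjjj => jjjjyjyyjyjjyjyyjyjjjj

S => jSj   [S ::= j S j]
jSj => jjSjj   [S ::= j S j]
jjSjj => jjjSjjj   [S ::= j S j]
jjjSjjj => jjjjSjjjj   [S ::= j S j]
jjjjSjjjj => jjjjySyjjjj   [S ::= y S y]
jjjjySyjjjj => jjjjyjSjyjjjj   [S ::= j S j]
jjjjyjSjyjjjj => jjjjyjySyjyjjjj   [S ::= y S y]
jjjjyjySyjyjjjj => jjjjyjyySyyjyjjjj   [S ::= y S y]
jjjjyjyySyyjyjjjj => jjjjyjyyjSjyyjyjjjj   [S ::= j S j]
jjjjyjyyjSjyyjyjjjj => jjjjyjyyjySyjyyjyjjjj   [S ::= y S y]
jjjjyjyyjySyjyyjyjjjj => jjjjyjyyjyjSjyjyyjyjjjj   [S ::= j S j]
jjjjyjyyjyjSjyjyyjyjjjj => jjjjyjyyjyjjyjyyjyjjjj   [S ::= ε]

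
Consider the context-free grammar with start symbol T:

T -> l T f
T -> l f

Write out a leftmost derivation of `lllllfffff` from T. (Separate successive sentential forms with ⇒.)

T ⇒ lTf ⇒ llTff ⇒ lllTfff ⇒ llllTffff ⇒ lllllfffff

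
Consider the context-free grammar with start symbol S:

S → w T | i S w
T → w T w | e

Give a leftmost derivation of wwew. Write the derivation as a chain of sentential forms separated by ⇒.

S ⇒ wT   [S → w T]
wT ⇒ wwTw   [T → w T w]
wwTw ⇒ wwew   [T → e]

S ⇒ wT ⇒ wwTw ⇒ wwew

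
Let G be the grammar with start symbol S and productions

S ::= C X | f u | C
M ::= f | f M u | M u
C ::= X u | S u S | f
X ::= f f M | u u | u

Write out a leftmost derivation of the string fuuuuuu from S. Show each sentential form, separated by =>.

S => C => SuS => CXuS => fXuS => fuuuS => fuuuCX => fuuuXuX => fuuuuuX => fuuuuuu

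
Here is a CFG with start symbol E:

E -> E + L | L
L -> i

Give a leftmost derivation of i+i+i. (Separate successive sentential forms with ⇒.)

E ⇒ E+L   [E -> E + L]
E+L ⇒ E+L+L   [E -> E + L]
E+L+L ⇒ L+L+L   [E -> L]
L+L+L ⇒ i+L+L   [L -> i]
i+L+L ⇒ i+i+L   [L -> i]
i+i+L ⇒ i+i+i   [L -> i]

E⇒E+L⇒E+L+L⇒L+L+L⇒i+L+L⇒i+i+L⇒i+i+i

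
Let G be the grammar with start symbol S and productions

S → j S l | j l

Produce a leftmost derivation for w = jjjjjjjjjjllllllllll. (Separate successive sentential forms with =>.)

S => jSl => jjSll => jjjSlll => jjjjSllll => jjjjjSlllll => jjjjjjSllllll => jjjjjjjSlllllll => jjjjjjjjSllllllll => jjjjjjjjjSlllllllll => jjjjjjjjjjllllllllll

S => jSl   [S → j S l]
jSl => jjSll   [S → j S l]
jjSll => jjjSlll   [S → j S l]
jjjSlll => jjjjSllll   [S → j S l]
jjjjSllll => jjjjjSlllll   [S → j S l]
jjjjjSlllll => jjjjjjSllllll   [S → j S l]
jjjjjjSllllll => jjjjjjjSlllllll   [S → j S l]
jjjjjjjSlllllll => jjjjjjjjSllllllll   [S → j S l]
jjjjjjjjSllllllll => jjjjjjjjjSlllllllll   [S → j S l]
jjjjjjjjjSlllllllll => jjjjjjjjjjllllllllll   [S → j l]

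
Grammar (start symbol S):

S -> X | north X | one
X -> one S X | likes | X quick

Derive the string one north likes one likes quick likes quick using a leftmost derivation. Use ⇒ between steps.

S ⇒ X   [S -> X]
X ⇒ one S X   [X -> one S X]
one S X ⇒ one north X X   [S -> north X]
one north X X ⇒ one north likes X   [X -> likes]
one north likes X ⇒ one north likes X quick   [X -> X quick]
one north likes X quick ⇒ one north likes one S X quick   [X -> one S X]
one north likes one S X quick ⇒ one north likes one X X quick   [S -> X]
one north likes one X X quick ⇒ one north likes one X quick X quick   [X -> X quick]
one north likes one X quick X quick ⇒ one north likes one likes quick X quick   [X -> likes]
one north likes one likes quick X quick ⇒ one north likes one likes quick likes quick   [X -> likes]

S ⇒ X ⇒ one S X ⇒ one north X X ⇒ one north likes X ⇒ one north likes X quick ⇒ one north likes one S X quick ⇒ one north likes one X X quick ⇒ one north likes one X quick X quick ⇒ one north likes one likes quick X quick ⇒ one north likes one likes quick likes quick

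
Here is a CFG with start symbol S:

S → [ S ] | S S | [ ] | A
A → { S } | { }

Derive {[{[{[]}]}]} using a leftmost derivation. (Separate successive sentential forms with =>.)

S=>A=>{S}=>{[S]}=>{[A]}=>{[{S}]}=>{[{[S]}]}=>{[{[A]}]}=>{[{[{S}]}]}=>{[{[{[]}]}]}

S => A   [S → A]
A => {S}   [A → { S }]
{S} => {[S]}   [S → [ S ]]
{[S]} => {[A]}   [S → A]
{[A]} => {[{S}]}   [A → { S }]
{[{S}]} => {[{[S]}]}   [S → [ S ]]
{[{[S]}]} => {[{[A]}]}   [S → A]
{[{[A]}]} => {[{[{S}]}]}   [A → { S }]
{[{[{S}]}]} => {[{[{[]}]}]}   [S → [ ]]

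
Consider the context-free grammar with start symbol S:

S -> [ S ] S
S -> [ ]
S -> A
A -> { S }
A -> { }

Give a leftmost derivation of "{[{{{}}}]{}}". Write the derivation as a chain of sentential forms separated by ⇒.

S⇒A⇒{S}⇒{[S]S}⇒{[A]S}⇒{[{S}]S}⇒{[{A}]S}⇒{[{{S}}]S}⇒{[{{A}}]S}⇒{[{{{}}}]S}⇒{[{{{}}}]A}⇒{[{{{}}}]{}}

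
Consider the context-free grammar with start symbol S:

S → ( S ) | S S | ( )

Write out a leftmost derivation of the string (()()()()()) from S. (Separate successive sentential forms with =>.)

S => (S) => (SS) => (SSS) => (()SS) => (()SSS) => (()SSSS) => (()()SSS) => (()()()SS) => (()()()()S) => (()()()()())

S => (S)   [S → ( S )]
(S) => (SS)   [S → S S]
(SS) => (SSS)   [S → S S]
(SSS) => (()SS)   [S → ( )]
(()SS) => (()SSS)   [S → S S]
(()SSS) => (()SSSS)   [S → S S]
(()SSSS) => (()()SSS)   [S → ( )]
(()()SSS) => (()()()SS)   [S → ( )]
(()()()SS) => (()()()()S)   [S → ( )]
(()()()()S) => (()()()()())   [S → ( )]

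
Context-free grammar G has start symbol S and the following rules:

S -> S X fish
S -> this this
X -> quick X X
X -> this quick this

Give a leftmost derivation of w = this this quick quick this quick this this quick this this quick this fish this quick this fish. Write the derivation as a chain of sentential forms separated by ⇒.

S ⇒ S X fish ⇒ S X fish X fish ⇒ this this X fish X fish ⇒ this this quick X X fish X fish ⇒ this this quick quick X X X fish X fish ⇒ this this quick quick this quick this X X fish X fish ⇒ this this quick quick this quick this this quick this X fish X fish ⇒ this this quick quick this quick this this quick this this quick this fish X fish ⇒ this this quick quick this quick this this quick this this quick this fish this quick this fish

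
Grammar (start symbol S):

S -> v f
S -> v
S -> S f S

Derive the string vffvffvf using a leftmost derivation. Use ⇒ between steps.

S ⇒ SfS   [S -> S f S]
SfS ⇒ vffS   [S -> v f]
vffS ⇒ vffSfS   [S -> S f S]
vffSfS ⇒ vffvffS   [S -> v f]
vffvffS ⇒ vffvffvf   [S -> v f]

S ⇒ SfS ⇒ vffS ⇒ vffSfS ⇒ vffvffS ⇒ vffvffvf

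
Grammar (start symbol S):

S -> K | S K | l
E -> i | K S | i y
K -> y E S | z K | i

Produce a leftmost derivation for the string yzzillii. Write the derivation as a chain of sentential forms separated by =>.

S => SK => SKK => KKK => yESKK => yKSSKK => yzKSSKK => yzzKSSKK => yzziSSKK => yzzilSKK => yzzillKK => yzzilliK => yzzillii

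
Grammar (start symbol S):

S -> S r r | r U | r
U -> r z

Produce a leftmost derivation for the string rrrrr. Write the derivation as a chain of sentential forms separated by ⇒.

S ⇒ Srr ⇒ Srrrr ⇒ rrrrr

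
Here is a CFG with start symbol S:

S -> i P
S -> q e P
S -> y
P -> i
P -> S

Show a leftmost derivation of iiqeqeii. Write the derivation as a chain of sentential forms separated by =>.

S => iP => iS => iiP => iiS => iiqeP => iiqeS => iiqeqeP => iiqeqeS => iiqeqeiP => iiqeqeii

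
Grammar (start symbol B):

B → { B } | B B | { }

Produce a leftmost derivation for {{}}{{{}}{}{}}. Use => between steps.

B => BB => {B}B => {{}}B => {{}}{B} => {{}}{BB} => {{}}{{B}B} => {{}}{{{}}B} => {{}}{{{}}BB} => {{}}{{{}}{}B} => {{}}{{{}}{}{}}

B => BB   [B → B B]
BB => {B}B   [B → { B }]
{B}B => {{}}B   [B → { }]
{{}}B => {{}}{B}   [B → { B }]
{{}}{B} => {{}}{BB}   [B → B B]
{{}}{BB} => {{}}{{B}B}   [B → { B }]
{{}}{{B}B} => {{}}{{{}}B}   [B → { }]
{{}}{{{}}B} => {{}}{{{}}BB}   [B → B B]
{{}}{{{}}BB} => {{}}{{{}}{}B}   [B → { }]
{{}}{{{}}{}B} => {{}}{{{}}{}{}}   [B → { }]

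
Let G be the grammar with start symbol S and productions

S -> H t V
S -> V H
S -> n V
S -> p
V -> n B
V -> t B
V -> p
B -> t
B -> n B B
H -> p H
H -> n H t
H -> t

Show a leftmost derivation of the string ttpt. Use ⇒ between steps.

S ⇒ VH ⇒ tBH ⇒ ttH ⇒ ttpH ⇒ ttpt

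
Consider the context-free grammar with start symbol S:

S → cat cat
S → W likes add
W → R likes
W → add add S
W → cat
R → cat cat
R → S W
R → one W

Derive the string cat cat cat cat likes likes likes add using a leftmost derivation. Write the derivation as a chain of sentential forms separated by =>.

S => W likes add => R likes likes add => S W likes likes add => cat cat W likes likes add => cat cat R likes likes likes add => cat cat cat cat likes likes likes add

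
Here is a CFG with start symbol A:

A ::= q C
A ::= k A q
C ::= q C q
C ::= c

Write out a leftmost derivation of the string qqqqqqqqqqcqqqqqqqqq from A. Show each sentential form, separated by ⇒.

A ⇒ qC ⇒ qqCq ⇒ qqqCqq ⇒ qqqqCqqq ⇒ qqqqqCqqqq ⇒ qqqqqqCqqqqq ⇒ qqqqqqqCqqqqqq ⇒ qqqqqqqqCqqqqqqq ⇒ qqqqqqqqqCqqqqqqqq ⇒ qqqqqqqqqqCqqqqqqqqq ⇒ qqqqqqqqqqcqqqqqqqqq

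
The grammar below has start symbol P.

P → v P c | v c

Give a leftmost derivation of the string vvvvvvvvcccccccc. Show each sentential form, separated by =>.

P => vPc   [P → v P c]
vPc => vvPcc   [P → v P c]
vvPcc => vvvPccc   [P → v P c]
vvvPccc => vvvvPcccc   [P → v P c]
vvvvPcccc => vvvvvPccccc   [P → v P c]
vvvvvPccccc => vvvvvvPcccccc   [P → v P c]
vvvvvvPcccccc => vvvvvvvPccccccc   [P → v P c]
vvvvvvvPccccccc => vvvvvvvvcccccccc   [P → v c]

P => vPc => vvPcc => vvvPccc => vvvvPcccc => vvvvvPccccc => vvvvvvPcccccc => vvvvvvvPccccccc => vvvvvvvvcccccccc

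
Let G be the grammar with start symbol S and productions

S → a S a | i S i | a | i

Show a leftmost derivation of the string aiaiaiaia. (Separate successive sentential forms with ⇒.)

S⇒aSa⇒aiSia⇒aiaSaia⇒aiaiSiaia⇒aiaiaiaia

S ⇒ aSa   [S → a S a]
aSa ⇒ aiSia   [S → i S i]
aiSia ⇒ aiaSaia   [S → a S a]
aiaSaia ⇒ aiaiSiaia   [S → i S i]
aiaiSiaia ⇒ aiaiaiaia   [S → a]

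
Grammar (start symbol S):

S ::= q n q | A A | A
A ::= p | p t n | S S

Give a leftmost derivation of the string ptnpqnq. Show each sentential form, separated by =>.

S=>AA=>ptnA=>ptnSS=>ptnAS=>ptnpS=>ptnpqnq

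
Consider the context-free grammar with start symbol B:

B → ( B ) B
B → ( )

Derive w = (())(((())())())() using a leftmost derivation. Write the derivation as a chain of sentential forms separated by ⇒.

B ⇒ (B)B   [B → ( B ) B]
(B)B ⇒ (())B   [B → ( )]
(())B ⇒ (())(B)B   [B → ( B ) B]
(())(B)B ⇒ (())((B)B)B   [B → ( B ) B]
(())((B)B)B ⇒ (())(((B)B)B)B   [B → ( B ) B]
(())(((B)B)B)B ⇒ (())(((())B)B)B   [B → ( )]
(())(((())B)B)B ⇒ (())(((())())B)B   [B → ( )]
(())(((())())B)B ⇒ (())(((())())())B   [B → ( )]
(())(((())())())B ⇒ (())(((())())())()   [B → ( )]

B ⇒ (B)B ⇒ (())B ⇒ (())(B)B ⇒ (())((B)B)B ⇒ (())(((B)B)B)B ⇒ (())(((())B)B)B ⇒ (())(((())())B)B ⇒ (())(((())())())B ⇒ (())(((())())())()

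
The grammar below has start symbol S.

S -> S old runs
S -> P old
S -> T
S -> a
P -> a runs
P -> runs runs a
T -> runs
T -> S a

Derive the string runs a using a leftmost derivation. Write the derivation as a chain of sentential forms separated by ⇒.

S ⇒ T ⇒ S a ⇒ T a ⇒ runs a

S ⇒ T   [S -> T]
T ⇒ S a   [T -> S a]
S a ⇒ T a   [S -> T]
T a ⇒ runs a   [T -> runs]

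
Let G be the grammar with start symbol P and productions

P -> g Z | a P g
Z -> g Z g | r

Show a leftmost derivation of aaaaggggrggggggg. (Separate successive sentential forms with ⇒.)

P ⇒ aPg ⇒ aaPgg ⇒ aaaPggg ⇒ aaaaPgggg ⇒ aaaagZgggg ⇒ aaaaggZggggg ⇒ aaaagggZgggggg ⇒ aaaaggggZggggggg ⇒ aaaaggggrggggggg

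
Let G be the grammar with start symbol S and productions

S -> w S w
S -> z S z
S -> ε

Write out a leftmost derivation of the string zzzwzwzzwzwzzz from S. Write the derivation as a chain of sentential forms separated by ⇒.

S ⇒ zSz ⇒ zzSzz ⇒ zzzSzzz ⇒ zzzwSwzzz ⇒ zzzwzSzwzzz ⇒ zzzwzwSwzwzzz ⇒ zzzwzwzSzwzwzzz ⇒ zzzwzwzzwzwzzz

S ⇒ zSz   [S -> z S z]
zSz ⇒ zzSzz   [S -> z S z]
zzSzz ⇒ zzzSzzz   [S -> z S z]
zzzSzzz ⇒ zzzwSwzzz   [S -> w S w]
zzzwSwzzz ⇒ zzzwzSzwzzz   [S -> z S z]
zzzwzSzwzzz ⇒ zzzwzwSwzwzzz   [S -> w S w]
zzzwzwSwzwzzz ⇒ zzzwzwzSzwzwzzz   [S -> z S z]
zzzwzwzSzwzwzzz ⇒ zzzwzwzzwzwzzz   [S -> ε]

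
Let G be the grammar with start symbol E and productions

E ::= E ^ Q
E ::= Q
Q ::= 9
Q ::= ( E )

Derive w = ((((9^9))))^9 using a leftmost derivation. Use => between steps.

E => E^Q   [E ::= E ^ Q]
E^Q => Q^Q   [E ::= Q]
Q^Q => (E)^Q   [Q ::= ( E )]
(E)^Q => (Q)^Q   [E ::= Q]
(Q)^Q => ((E))^Q   [Q ::= ( E )]
((E))^Q => ((Q))^Q   [E ::= Q]
((Q))^Q => (((E)))^Q   [Q ::= ( E )]
(((E)))^Q => (((Q)))^Q   [E ::= Q]
(((Q)))^Q => ((((E))))^Q   [Q ::= ( E )]
((((E))))^Q => ((((E^Q))))^Q   [E ::= E ^ Q]
((((E^Q))))^Q => ((((Q^Q))))^Q   [E ::= Q]
((((Q^Q))))^Q => ((((9^Q))))^Q   [Q ::= 9]
((((9^Q))))^Q => ((((9^9))))^Q   [Q ::= 9]
((((9^9))))^Q => ((((9^9))))^9   [Q ::= 9]

E=>E^Q=>Q^Q=>(E)^Q=>(Q)^Q=>((E))^Q=>((Q))^Q=>(((E)))^Q=>(((Q)))^Q=>((((E))))^Q=>((((E^Q))))^Q=>((((Q^Q))))^Q=>((((9^Q))))^Q=>((((9^9))))^Q=>((((9^9))))^9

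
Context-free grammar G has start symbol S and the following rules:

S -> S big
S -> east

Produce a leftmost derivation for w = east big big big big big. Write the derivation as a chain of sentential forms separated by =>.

S => S big => S big big => S big big big => S big big big big => S big big big big big => east big big big big big

S => S big   [S -> S big]
S big => S big big   [S -> S big]
S big big => S big big big   [S -> S big]
S big big big => S big big big big   [S -> S big]
S big big big big => S big big big big big   [S -> S big]
S big big big big big => east big big big big big   [S -> east]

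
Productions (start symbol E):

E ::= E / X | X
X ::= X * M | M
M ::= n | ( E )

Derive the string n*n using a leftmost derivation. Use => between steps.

E => X => X*M => M*M => n*M => n*n

E => X   [E ::= X]
X => X*M   [X ::= X * M]
X*M => M*M   [X ::= M]
M*M => n*M   [M ::= n]
n*M => n*n   [M ::= n]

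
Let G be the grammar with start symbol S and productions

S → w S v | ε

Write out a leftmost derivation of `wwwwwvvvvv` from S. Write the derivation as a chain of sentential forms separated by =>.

S => wSv => wwSvv => wwwSvvv => wwwwSvvvv => wwwwwSvvvvv => wwwwwvvvvv

S => wSv   [S → w S v]
wSv => wwSvv   [S → w S v]
wwSvv => wwwSvvv   [S → w S v]
wwwSvvv => wwwwSvvvv   [S → w S v]
wwwwSvvvv => wwwwwSvvvvv   [S → w S v]
wwwwwSvvvvv => wwwwwvvvvv   [S → ε]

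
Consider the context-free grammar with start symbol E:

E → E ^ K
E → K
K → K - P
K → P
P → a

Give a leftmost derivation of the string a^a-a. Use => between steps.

E=>E^K=>K^K=>P^K=>a^K=>a^K-P=>a^P-P=>a^a-P=>a^a-a

E => E^K   [E → E ^ K]
E^K => K^K   [E → K]
K^K => P^K   [K → P]
P^K => a^K   [P → a]
a^K => a^K-P   [K → K - P]
a^K-P => a^P-P   [K → P]
a^P-P => a^a-P   [P → a]
a^a-P => a^a-a   [P → a]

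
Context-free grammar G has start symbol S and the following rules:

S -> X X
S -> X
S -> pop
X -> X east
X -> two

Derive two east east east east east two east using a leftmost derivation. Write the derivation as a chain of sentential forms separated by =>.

S => X X   [S -> X X]
X X => X east X   [X -> X east]
X east X => X east east X   [X -> X east]
X east east X => X east east east X   [X -> X east]
X east east east X => X east east east east X   [X -> X east]
X east east east east X => X east east east east east X   [X -> X east]
X east east east east east X => two east east east east east X   [X -> two]
two east east east east east X => two east east east east east X east   [X -> X east]
two east east east east east X east => two east east east east east two east   [X -> two]

S => X X => X east X => X east east X => X east east east X => X east east east east X => X east east east east east X => two east east east east east X => two east east east east east X east => two east east east east east two east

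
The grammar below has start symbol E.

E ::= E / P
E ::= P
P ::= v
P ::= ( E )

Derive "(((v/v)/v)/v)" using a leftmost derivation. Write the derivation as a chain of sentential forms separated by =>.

E => P   [E ::= P]
P => (E)   [P ::= ( E )]
(E) => (E/P)   [E ::= E / P]
(E/P) => (P/P)   [E ::= P]
(P/P) => ((E)/P)   [P ::= ( E )]
((E)/P) => ((E/P)/P)   [E ::= E / P]
((E/P)/P) => ((P/P)/P)   [E ::= P]
((P/P)/P) => (((E)/P)/P)   [P ::= ( E )]
(((E)/P)/P) => (((E/P)/P)/P)   [E ::= E / P]
(((E/P)/P)/P) => (((P/P)/P)/P)   [E ::= P]
(((P/P)/P)/P) => (((v/P)/P)/P)   [P ::= v]
(((v/P)/P)/P) => (((v/v)/P)/P)   [P ::= v]
(((v/v)/P)/P) => (((v/v)/v)/P)   [P ::= v]
(((v/v)/v)/P) => (((v/v)/v)/v)   [P ::= v]

E=>P=>(E)=>(E/P)=>(P/P)=>((E)/P)=>((E/P)/P)=>((P/P)/P)=>(((E)/P)/P)=>(((E/P)/P)/P)=>(((P/P)/P)/P)=>(((v/P)/P)/P)=>(((v/v)/P)/P)=>(((v/v)/v)/P)=>(((v/v)/v)/v)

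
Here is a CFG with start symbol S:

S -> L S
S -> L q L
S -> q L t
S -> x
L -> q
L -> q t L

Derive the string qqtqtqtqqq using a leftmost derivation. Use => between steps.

S => LS => qS => qLqL => qqtLqL => qqtqtLqL => qqtqtqtLqL => qqtqtqtqqL => qqtqtqtqqq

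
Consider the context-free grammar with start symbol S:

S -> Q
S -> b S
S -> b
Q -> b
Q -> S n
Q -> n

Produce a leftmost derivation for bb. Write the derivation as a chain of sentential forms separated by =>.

S => bS => bQ => bb

S => bS   [S -> b S]
bS => bQ   [S -> Q]
bQ => bb   [Q -> b]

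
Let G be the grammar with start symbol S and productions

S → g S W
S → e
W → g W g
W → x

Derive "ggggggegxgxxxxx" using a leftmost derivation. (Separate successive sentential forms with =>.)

S => gSW => ggSWW => gggSWWW => ggggSWWWW => gggggSWWWWW => ggggggSWWWWWW => ggggggeWWWWWW => ggggggegWgWWWWW => ggggggegxgWWWWW => ggggggegxgxWWWW => ggggggegxgxxWWW => ggggggegxgxxxWW => ggggggegxgxxxxW => ggggggegxgxxxxx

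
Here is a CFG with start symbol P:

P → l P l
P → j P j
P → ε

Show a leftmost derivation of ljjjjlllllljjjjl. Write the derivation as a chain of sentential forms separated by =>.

P => lPl   [P → l P l]
lPl => ljPjl   [P → j P j]
ljPjl => ljjPjjl   [P → j P j]
ljjPjjl => ljjjPjjjl   [P → j P j]
ljjjPjjjl => ljjjjPjjjjl   [P → j P j]
ljjjjPjjjjl => ljjjjlPljjjjl   [P → l P l]
ljjjjlPljjjjl => ljjjjllPlljjjjl   [P → l P l]
ljjjjllPlljjjjl => ljjjjlllPllljjjjl   [P → l P l]
ljjjjlllPllljjjjl => ljjjjlllllljjjjl   [P → ε]

P => lPl => ljPjl => ljjPjjl => ljjjPjjjl => ljjjjPjjjjl => ljjjjlPljjjjl => ljjjjllPlljjjjl => ljjjjlllPllljjjjl => ljjjjlllllljjjjl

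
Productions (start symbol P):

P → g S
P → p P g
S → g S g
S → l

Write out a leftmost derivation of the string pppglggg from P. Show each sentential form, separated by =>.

P => pPg => ppPgg => pppPggg => pppgSggg => pppglggg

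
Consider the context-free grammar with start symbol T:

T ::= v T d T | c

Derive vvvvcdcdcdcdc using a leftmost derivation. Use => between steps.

T=>vTdT=>vvTdTdT=>vvvTdTdTdT=>vvvvTdTdTdTdT=>vvvvcdTdTdTdT=>vvvvcdcdTdTdT=>vvvvcdcdcdTdT=>vvvvcdcdcdcdT=>vvvvcdcdcdcdc

T => vTdT   [T ::= v T d T]
vTdT => vvTdTdT   [T ::= v T d T]
vvTdTdT => vvvTdTdTdT   [T ::= v T d T]
vvvTdTdTdT => vvvvTdTdTdTdT   [T ::= v T d T]
vvvvTdTdTdTdT => vvvvcdTdTdTdT   [T ::= c]
vvvvcdTdTdTdT => vvvvcdcdTdTdT   [T ::= c]
vvvvcdcdTdTdT => vvvvcdcdcdTdT   [T ::= c]
vvvvcdcdcdTdT => vvvvcdcdcdcdT   [T ::= c]
vvvvcdcdcdcdT => vvvvcdcdcdcdc   [T ::= c]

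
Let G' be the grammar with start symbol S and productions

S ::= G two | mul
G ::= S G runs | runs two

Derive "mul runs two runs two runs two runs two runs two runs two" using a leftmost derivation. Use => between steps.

S => G two => S G runs two => G two G runs two => S G runs two G runs two => G two G runs two G runs two => S G runs two G runs two G runs two => mul G runs two G runs two G runs two => mul runs two runs two G runs two G runs two => mul runs two runs two runs two runs two G runs two => mul runs two runs two runs two runs two runs two runs two

S => G two   [S ::= G two]
G two => S G runs two   [G ::= S G runs]
S G runs two => G two G runs two   [S ::= G two]
G two G runs two => S G runs two G runs two   [G ::= S G runs]
S G runs two G runs two => G two G runs two G runs two   [S ::= G two]
G two G runs two G runs two => S G runs two G runs two G runs two   [G ::= S G runs]
S G runs two G runs two G runs two => mul G runs two G runs two G runs two   [S ::= mul]
mul G runs two G runs two G runs two => mul runs two runs two G runs two G runs two   [G ::= runs two]
mul runs two runs two G runs two G runs two => mul runs two runs two runs two runs two G runs two   [G ::= runs two]
mul runs two runs two runs two runs two G runs two => mul runs two runs two runs two runs two runs two runs two   [G ::= runs two]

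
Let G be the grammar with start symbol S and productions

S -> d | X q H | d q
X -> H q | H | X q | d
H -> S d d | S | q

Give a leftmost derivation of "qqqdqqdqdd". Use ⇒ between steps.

S⇒XqH⇒XqqH⇒HqqH⇒qqqH⇒qqqSdd⇒qqqXqHdd⇒qqqXqqHdd⇒qqqdqqHdd⇒qqqdqqSdd⇒qqqdqqdqdd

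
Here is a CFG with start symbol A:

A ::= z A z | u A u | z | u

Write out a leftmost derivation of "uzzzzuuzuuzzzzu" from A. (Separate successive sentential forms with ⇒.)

A⇒uAu⇒uzAzu⇒uzzAzzu⇒uzzzAzzzu⇒uzzzzAzzzzu⇒uzzzzuAuzzzzu⇒uzzzzuuAuuzzzzu⇒uzzzzuuzuuzzzzu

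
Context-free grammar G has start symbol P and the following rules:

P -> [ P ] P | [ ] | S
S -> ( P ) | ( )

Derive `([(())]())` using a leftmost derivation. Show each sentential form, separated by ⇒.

P⇒S⇒(P)⇒([P]P)⇒([S]P)⇒([(P)]P)⇒([(S)]P)⇒([(())]P)⇒([(())]S)⇒([(())]())

P ⇒ S   [P -> S]
S ⇒ (P)   [S -> ( P )]
(P) ⇒ ([P]P)   [P -> [ P ] P]
([P]P) ⇒ ([S]P)   [P -> S]
([S]P) ⇒ ([(P)]P)   [S -> ( P )]
([(P)]P) ⇒ ([(S)]P)   [P -> S]
([(S)]P) ⇒ ([(())]P)   [S -> ( )]
([(())]P) ⇒ ([(())]S)   [P -> S]
([(())]S) ⇒ ([(())]())   [S -> ( )]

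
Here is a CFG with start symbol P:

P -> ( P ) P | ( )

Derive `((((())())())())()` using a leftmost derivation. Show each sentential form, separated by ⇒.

P ⇒ (P)P ⇒ ((P)P)P ⇒ (((P)P)P)P ⇒ ((((P)P)P)P)P ⇒ ((((())P)P)P)P ⇒ ((((())())P)P)P ⇒ ((((())())())P)P ⇒ ((((())())())())P ⇒ ((((())())())())()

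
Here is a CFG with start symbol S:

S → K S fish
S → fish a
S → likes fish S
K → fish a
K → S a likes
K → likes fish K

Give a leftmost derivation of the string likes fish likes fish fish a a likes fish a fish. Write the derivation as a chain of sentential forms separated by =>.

S => K S fish => S a likes S fish => likes fish S a likes S fish => likes fish likes fish S a likes S fish => likes fish likes fish fish a a likes S fish => likes fish likes fish fish a a likes fish a fish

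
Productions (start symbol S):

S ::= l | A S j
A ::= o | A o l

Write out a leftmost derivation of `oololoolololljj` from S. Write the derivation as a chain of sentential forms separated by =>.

S => ASj => AolSj => AololSj => oololSj => oololASjj => oololAolSjj => oololAololSjj => oololAolololSjj => oololoolololSjj => oololoolololljj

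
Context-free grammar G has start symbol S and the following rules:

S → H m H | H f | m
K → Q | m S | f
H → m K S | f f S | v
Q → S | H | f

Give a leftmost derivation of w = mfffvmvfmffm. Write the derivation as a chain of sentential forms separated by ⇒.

S ⇒ HmH   [S → H m H]
HmH ⇒ mKSmH   [H → m K S]
mKSmH ⇒ mfSmH   [K → f]
mfSmH ⇒ mfHfmH   [S → H f]
mfHfmH ⇒ mfffSfmH   [H → f f S]
mfffSfmH ⇒ mfffHmHfmH   [S → H m H]
mfffHmHfmH ⇒ mfffvmHfmH   [H → v]
mfffvmHfmH ⇒ mfffvmvfmH   [H → v]
mfffvmvfmH ⇒ mfffvmvfmffS   [H → f f S]
mfffvmvfmffS ⇒ mfffvmvfmffm   [S → m]

S ⇒ HmH ⇒ mKSmH ⇒ mfSmH ⇒ mfHfmH ⇒ mfffSfmH ⇒ mfffHmHfmH ⇒ mfffvmHfmH ⇒ mfffvmvfmH ⇒ mfffvmvfmffS ⇒ mfffvmvfmffm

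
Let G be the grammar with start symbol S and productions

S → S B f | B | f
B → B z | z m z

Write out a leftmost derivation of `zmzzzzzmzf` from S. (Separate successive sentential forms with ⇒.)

S⇒SBf⇒BBf⇒BzBf⇒BzzBf⇒BzzzBf⇒zmzzzzBf⇒zmzzzzzmzf

S ⇒ SBf   [S → S B f]
SBf ⇒ BBf   [S → B]
BBf ⇒ BzBf   [B → B z]
BzBf ⇒ BzzBf   [B → B z]
BzzBf ⇒ BzzzBf   [B → B z]
BzzzBf ⇒ zmzzzzBf   [B → z m z]
zmzzzzBf ⇒ zmzzzzzmzf   [B → z m z]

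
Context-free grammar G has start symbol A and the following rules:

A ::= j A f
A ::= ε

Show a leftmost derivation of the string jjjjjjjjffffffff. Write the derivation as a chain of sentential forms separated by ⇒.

A ⇒ jAf   [A ::= j A f]
jAf ⇒ jjAff   [A ::= j A f]
jjAff ⇒ jjjAfff   [A ::= j A f]
jjjAfff ⇒ jjjjAffff   [A ::= j A f]
jjjjAffff ⇒ jjjjjAfffff   [A ::= j A f]
jjjjjAfffff ⇒ jjjjjjAffffff   [A ::= j A f]
jjjjjjAffffff ⇒ jjjjjjjAfffffff   [A ::= j A f]
jjjjjjjAfffffff ⇒ jjjjjjjjAffffffff   [A ::= j A f]
jjjjjjjjAffffffff ⇒ jjjjjjjjffffffff   [A ::= ε]

A ⇒ jAf ⇒ jjAff ⇒ jjjAfff ⇒ jjjjAffff ⇒ jjjjjAfffff ⇒ jjjjjjAffffff ⇒ jjjjjjjAfffffff ⇒ jjjjjjjjAffffffff ⇒ jjjjjjjjffffffff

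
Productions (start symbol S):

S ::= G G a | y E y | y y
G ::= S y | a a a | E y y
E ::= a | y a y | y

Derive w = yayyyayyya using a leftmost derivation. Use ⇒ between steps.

S ⇒ GGa ⇒ SyGa ⇒ yEyyGa ⇒ yayyGa ⇒ yayyEyya ⇒ yayyyayyya

S ⇒ GGa   [S ::= G G a]
GGa ⇒ SyGa   [G ::= S y]
SyGa ⇒ yEyyGa   [S ::= y E y]
yEyyGa ⇒ yayyGa   [E ::= a]
yayyGa ⇒ yayyEyya   [G ::= E y y]
yayyEyya ⇒ yayyyayyya   [E ::= y a y]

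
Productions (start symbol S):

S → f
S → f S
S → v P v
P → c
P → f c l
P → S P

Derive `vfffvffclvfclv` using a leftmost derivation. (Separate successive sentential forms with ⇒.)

S⇒vPv⇒vSPv⇒vfSPv⇒vffSPv⇒vfffSPv⇒vfffvPvPv⇒vfffvSPvPv⇒vfffvfPvPv⇒vfffvffclvPv⇒vfffvffclvfclv

S ⇒ vPv   [S → v P v]
vPv ⇒ vSPv   [P → S P]
vSPv ⇒ vfSPv   [S → f S]
vfSPv ⇒ vffSPv   [S → f S]
vffSPv ⇒ vfffSPv   [S → f S]
vfffSPv ⇒ vfffvPvPv   [S → v P v]
vfffvPvPv ⇒ vfffvSPvPv   [P → S P]
vfffvSPvPv ⇒ vfffvfPvPv   [S → f]
vfffvfPvPv ⇒ vfffvffclvPv   [P → f c l]
vfffvffclvPv ⇒ vfffvffclvfclv   [P → f c l]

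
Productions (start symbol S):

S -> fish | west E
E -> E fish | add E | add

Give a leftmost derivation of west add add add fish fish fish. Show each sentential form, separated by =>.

S => west E => west E fish => west add E fish => west add E fish fish => west add add E fish fish => west add add E fish fish fish => west add add add fish fish fish

S => west E   [S -> west E]
west E => west E fish   [E -> E fish]
west E fish => west add E fish   [E -> add E]
west add E fish => west add E fish fish   [E -> E fish]
west add E fish fish => west add add E fish fish   [E -> add E]
west add add E fish fish => west add add E fish fish fish   [E -> E fish]
west add add E fish fish fish => west add add add fish fish fish   [E -> add]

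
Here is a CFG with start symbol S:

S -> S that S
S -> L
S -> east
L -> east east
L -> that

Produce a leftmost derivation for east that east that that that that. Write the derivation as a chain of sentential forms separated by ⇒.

S ⇒ S that S ⇒ east that S ⇒ east that S that S ⇒ east that S that S that S ⇒ east that east that S that S ⇒ east that east that L that S ⇒ east that east that that that S ⇒ east that east that that that L ⇒ east that east that that that that

S ⇒ S that S   [S -> S that S]
S that S ⇒ east that S   [S -> east]
east that S ⇒ east that S that S   [S -> S that S]
east that S that S ⇒ east that S that S that S   [S -> S that S]
east that S that S that S ⇒ east that east that S that S   [S -> east]
east that east that S that S ⇒ east that east that L that S   [S -> L]
east that east that L that S ⇒ east that east that that that S   [L -> that]
east that east that that that S ⇒ east that east that that that L   [S -> L]
east that east that that that L ⇒ east that east that that that that   [L -> that]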